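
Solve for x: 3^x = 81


Express both sides with the same base.
81 = 3^4
Since the bases match: x = 4

x = 4


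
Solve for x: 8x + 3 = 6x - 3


Starting with: 8x + 3 = 6x - 3
Move all x terms to left: (8 - 6)x = -3 - 3
Simplify: 2x = -6
Divide both sides by 2: x = -3

x = -3


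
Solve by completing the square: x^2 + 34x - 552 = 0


Start: x^2 + 34x - 552 = 0
Move constant: x^2 + 34x = 552
Half of 34 is 17, squared is 289
Add 289 to both sides: x^2 + 34x + 289 = 841
(x + 17)^2 = 841
x + 17 = ±29
x = -17 + 29 = 12 or x = -17 - 29 = -46

x = -46, x = 12


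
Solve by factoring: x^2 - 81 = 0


We need two numbers that multiply to -81 and add to 0.
Those numbers are -9 and 9 (since (-9) * 9 = -81 and (-9) + 9 = 0).
So x^2 - 81 = (x - 9)(x + 9) = 0
Setting each factor to zero: x = 9 or x = -9

x = -9, x = 9


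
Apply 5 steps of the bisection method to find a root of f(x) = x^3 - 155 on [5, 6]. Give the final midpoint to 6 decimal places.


f(x) = x^3 - 155
f(5) = -30 < 0
f(6) = 61 > 0

Step 1: midpoint = (5.000000 + 6.000000)/2 = 5.500000
  f(5.500000) = 11.375000
  f(mid) > 0, so root is in [5.000000, 5.500000]

Step 2: midpoint = (5.000000 + 5.500000)/2 = 5.250000
  f(5.250000) = -10.296875
  f(mid) < 0, so root is in [5.250000, 5.500000]

Step 3: midpoint = (5.250000 + 5.500000)/2 = 5.375000
  f(5.375000) = 0.287109
  f(mid) > 0, so root is in [5.250000, 5.375000]

Step 4: midpoint = (5.250000 + 5.375000)/2 = 5.312500
  f(5.312500) = -5.067139
  f(mid) < 0, so root is in [5.312500, 5.375000]

Step 5: midpoint = (5.312500 + 5.375000)/2 = 5.343750
  f(5.343750) = -2.405670
  f(mid) < 0, so root is in [5.343750, 5.375000]

midpoint = 5.343750


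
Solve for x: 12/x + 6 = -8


Subtract 6 from both sides: 12/x = -14
Multiply both sides by x: 12 = -14 * x
Divide by -14: x = -6/7

x = -6/7


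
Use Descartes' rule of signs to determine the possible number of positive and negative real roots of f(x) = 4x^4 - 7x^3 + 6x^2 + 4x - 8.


Descartes' rule of signs:

For positive roots, count sign changes in f(x) = 4x^4 - 7x^3 + 6x^2 + 4x - 8:
Signs of coefficients: +, -, +, +, -
Number of sign changes: 3
Possible positive real roots: 3, 1

For negative roots, examine f(-x) = 4x^4 + 7x^3 + 6x^2 - 4x - 8:
Signs of coefficients: +, +, +, -, -
Number of sign changes: 1
Possible negative real roots: 1

Positive roots: 3 or 1; Negative roots: 1


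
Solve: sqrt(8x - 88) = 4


Square both sides: 8x - 88 = 4^2 = 16
8x = 16 + 88 = 104
x = 13
Check: sqrt(8*13 - 88) = sqrt(16) = 4 ✓

x = 13


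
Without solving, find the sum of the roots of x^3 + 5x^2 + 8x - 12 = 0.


By Vieta's formulas for x^3 + bx^2 + cx + d = 0:
  r1 + r2 + r3 = -b/a = -5
  r1*r2 + r1*r3 + r2*r3 = c/a = 8
  r1*r2*r3 = -d/a = 12


Sum = -5


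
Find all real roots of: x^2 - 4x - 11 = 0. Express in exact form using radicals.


Using the quadratic formula: x = (-b ± sqrt(b^2 - 4ac)) / (2a)
Here a = 1, b = -4, c = -11
Discriminant = b^2 - 4ac = (-4)^2 - 4(1)(-11) = 16 + 44 = 60
Since discriminant = 60 > 0, there are two real roots.
x = (4 ± 2*sqrt(15)) / 2
Simplifying: x = 2 ± sqrt(15)
Numerically: x ≈ 5.8730 or x ≈ -1.8730

x = 2 + sqrt(15) or x = 2 - sqrt(15)


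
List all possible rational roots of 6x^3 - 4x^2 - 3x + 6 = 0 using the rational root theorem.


Rational root theorem: possible roots are ±p/q where:
  p divides the constant term (6): p ∈ {1, 2, 3, 6}
  q divides the leading coefficient (6): q ∈ {1, 2, 3, 6}

All possible rational roots: -6, -3, -2, -3/2, -1, -2/3, -1/2, -1/3, -1/6, 1/6, 1/3, 1/2, 2/3, 1, 3/2, 2, 3, 6

-6, -3, -2, -3/2, -1, -2/3, -1/2, -1/3, -1/6, 1/6, 1/3, 1/2, 2/3, 1, 3/2, 2, 3, 6


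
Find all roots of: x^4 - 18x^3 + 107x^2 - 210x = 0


The constant term is 0, so x = 0 is a root. Factor out x:
  x^3 - 18x^2 + 107x - 210 = 0
Let p(x) = x^3 - 18x^2 + 107x - 210. By the rational root theorem (leading coefficient 1), any rational root is an integer divisor of 210: try ±1, ±2, ... in turn.
Test x = 1: value = -120 ≠ 0.
Test x = -1: value = -336 ≠ 0.
Test x = 2: value = -60 ≠ 0.
Test x = -2: value = -504 ≠ 0.
Test x = 3: value = -24 ≠ 0.
Test x = -3: value = -720 ≠ 0.
Test x = 5: value = 0 ✓, so (x - 5) is a factor.
Synthetic division by (x - 5): bring down 1; 1(5) - 18 = -13; (-13)(5) + 107 = 42; 42(5) - 210 = 0 → quotient x^2 - 13x + 42, remainder 0.
Solve the quadratic x^2 - 13x + 42 = 0: discriminant = (-13)^2 - 4(1)(42) = 169 - 168 = 1.
sqrt(1) = 1, so x = (13 ± 1)/2: x = 7 or x = 6.
Collecting all roots found:

x = 0, x = 5, x = 6, x = 7


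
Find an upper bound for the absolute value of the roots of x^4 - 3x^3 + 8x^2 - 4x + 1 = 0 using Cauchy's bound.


Cauchy's bound: all roots r satisfy |r| <= 1 + max(|a_i/a_n|) for i = 0,...,n-1
where a_n is the leading coefficient.

Coefficients: [1, -3, 8, -4, 1]
Leading coefficient a_n = 1
Ratios |a_i/a_n|: 3, 8, 4, 1
Maximum ratio: 8
Cauchy's bound: |r| <= 1 + 8 = 9

Upper bound = 9


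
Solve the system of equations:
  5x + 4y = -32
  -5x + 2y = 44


Using Cramer's rule:
Determinant D = (5)(2) - (-5)(4) = 10 + 20 = 30
Dx = (-32)(2) - (44)(4) = -64 - 176 = -240
Dy = (5)(44) - (-5)(-32) = 220 - 160 = 60
x = Dx/D = -240/30 = -8
y = Dy/D = 60/30 = 2

x = -8, y = 2


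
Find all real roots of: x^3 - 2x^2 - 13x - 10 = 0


Let p(x) = x^3 - 2x^2 - 13x - 10. By the rational root theorem (leading coefficient 1), any rational root is an integer divisor of 10: try ±1, ±2, ... in turn.
Test x = 1: value = -24 ≠ 0.
Test x = -1: value = 0 ✓, so (x + 1) is a factor.
Synthetic division by (x + 1): bring down 1; 1(-1) - 2 = -3; (-3)(-1) - 13 = -10; (-10)(-1) - 10 = 0 → quotient x^2 - 3x - 10, remainder 0.
Solve the quadratic x^2 - 3x - 10 = 0: discriminant = (-3)^2 - 4(1)(-10) = 9 + 40 = 49.
sqrt(49) = 7, so x = (3 ± 7)/2: x = 5 or x = -2.

x = -2, x = -1, x = 5


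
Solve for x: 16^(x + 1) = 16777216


Express both sides with the same base.
16777216 = 16^6
Since the bases match, equate exponents: x + 1 = 6
So x = 6 - (1) = 5

x = 5


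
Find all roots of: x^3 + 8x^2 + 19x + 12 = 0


Let p(x) = x^3 + 8x^2 + 19x + 12. By the rational root theorem (leading coefficient 1), any rational root is an integer divisor of 12: try ±1, ±2, ... in turn.
Test x = 1: value = 40 ≠ 0.
Test x = -1: value = 0 ✓, so (x + 1) is a factor.
Synthetic division by (x + 1): bring down 1; 1(-1) + 8 = 7; 7(-1) + 19 = 12; 12(-1) + 12 = 0 → quotient x^2 + 7x + 12, remainder 0.
Solve the quadratic x^2 + 7x + 12 = 0: discriminant = 7^2 - 4(1)(12) = 49 - 48 = 1.
sqrt(1) = 1, so x = (-7 ± 1)/2: x = -3 or x = -4.
Collecting all roots found:

x = -4, x = -3, x = -1


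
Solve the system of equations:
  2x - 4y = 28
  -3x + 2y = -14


Using Cramer's rule:
Determinant D = (2)(2) - (-3)(-4) = 4 - 12 = -8
Dx = (28)(2) - (-14)(-4) = 56 - 56 = 0
Dy = (2)(-14) - (-3)(28) = -28 + 84 = 56
x = Dx/D = 0/-8 = 0
y = Dy/D = 56/-8 = -7

x = 0, y = -7


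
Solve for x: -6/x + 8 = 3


Subtract 8 from both sides: -6/x = -5
Multiply both sides by x: -6 = -5 * x
Divide by -5: x = 6/5

x = 6/5


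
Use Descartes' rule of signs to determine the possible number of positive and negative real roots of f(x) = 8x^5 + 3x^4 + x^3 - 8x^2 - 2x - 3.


Descartes' rule of signs:

For positive roots, count sign changes in f(x) = 8x^5 + 3x^4 + x^3 - 8x^2 - 2x - 3:
Signs of coefficients: +, +, +, -, -, -
Number of sign changes: 1
Possible positive real roots: 1

For negative roots, examine f(-x) = -8x^5 + 3x^4 - x^3 - 8x^2 + 2x - 3:
Signs of coefficients: -, +, -, -, +, -
Number of sign changes: 4
Possible negative real roots: 4, 2, 0

Positive roots: 1; Negative roots: 4 or 2 or 0


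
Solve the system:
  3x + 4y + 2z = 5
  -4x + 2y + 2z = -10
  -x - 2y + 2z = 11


Using Cramer's rule. Expand each determinant along the first row.
D  = 3*[2*2 - 2*(-2)] - 4*[(-4)*2 - 2*(-1)] + 2*[(-4)*(-2) - 2*(-1)]
  = 3*(8) - 4*(-6) + 2*(10) = 68
Dx = 5*[2*2 - 2*(-2)] - 4*[(-10)*2 - 2*11] + 2*[(-10)*(-2) - 2*11]
  = 5*(8) - 4*(-42) + 2*(-2) = 204
Dy = 3*[(-10)*2 - 2*11] - 5*[(-4)*2 - 2*(-1)] + 2*[(-4)*11 - (-10)*(-1)]
  = 3*(-42) - 5*(-6) + 2*(-54) = -204
Dz = 3*[2*11 - (-10)*(-2)] - 4*[(-4)*11 - (-10)*(-1)] + 5*[(-4)*(-2) - 2*(-1)]
  = 3*(2) - 4*(-54) + 5*(10) = 272
x = Dx/D = 204/68 = 3, y = Dy/D = -204/68 = -3, z = Dz/D = 272/68 = 4
Check eq1: (3)(3) + (4)(-3) + (2)(4) = 5 = 5 ✓
Check eq2: (-4)(3) + (2)(-3) + (2)(4) = -10 = -10 ✓
Check eq3: (-1)(3) + (-2)(-3) + (2)(4) = 11 = 11 ✓

x = 3, y = -3, z = 4


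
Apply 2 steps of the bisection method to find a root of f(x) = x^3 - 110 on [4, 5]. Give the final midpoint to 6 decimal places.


f(x) = x^3 - 110
f(4) = -46 < 0
f(5) = 15 > 0

Step 1: midpoint = (4.000000 + 5.000000)/2 = 4.500000
  f(4.500000) = -18.875000
  f(mid) < 0, so root is in [4.500000, 5.000000]

Step 2: midpoint = (4.500000 + 5.000000)/2 = 4.750000
  f(4.750000) = -2.828125
  f(mid) < 0, so root is in [4.750000, 5.000000]

midpoint = 4.750000


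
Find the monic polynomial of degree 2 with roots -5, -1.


A monic polynomial with roots -5, -1 is:
p(x) = (x + 5)(x + 1)
After multiplying by (x + 5): x + 5
After multiplying by (x + 1): x^2 + 6x + 5

x^2 + 6x + 5


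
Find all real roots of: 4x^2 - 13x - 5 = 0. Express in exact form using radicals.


Using the quadratic formula: x = (-b ± sqrt(b^2 - 4ac)) / (2a)
Here a = 4, b = -13, c = -5
Discriminant = b^2 - 4ac = (-13)^2 - 4(4)(-5) = 169 + 80 = 249
Since discriminant = 249 > 0, there are two real roots.
x = (13 ± sqrt(249)) / 8
Numerically: x ≈ 3.5975 or x ≈ -0.3475

x = (13 + sqrt(249)) / 8 or x = (13 - sqrt(249)) / 8


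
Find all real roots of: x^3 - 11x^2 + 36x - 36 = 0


Let p(x) = x^3 - 11x^2 + 36x - 36. By the rational root theorem (leading coefficient 1), any rational root is an integer divisor of 36: try ±1, ±2, ... in turn.
Test x = 1: value = -10 ≠ 0.
Test x = -1: value = -84 ≠ 0.
Test x = 2: value = 0 ✓, so (x - 2) is a factor.
Synthetic division by (x - 2): bring down 1; 1(2) - 11 = -9; (-9)(2) + 36 = 18; 18(2) - 36 = 0 → quotient x^2 - 9x + 18, remainder 0.
Solve the quadratic x^2 - 9x + 18 = 0: discriminant = (-9)^2 - 4(1)(18) = 81 - 72 = 9.
sqrt(9) = 3, so x = (9 ± 3)/2: x = 6 or x = 3.

x = 2, x = 3, x = 6


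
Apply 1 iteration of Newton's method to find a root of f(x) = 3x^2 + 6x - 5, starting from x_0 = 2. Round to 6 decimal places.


Newton's method: x_(n+1) = x_n - f(x_n)/f'(x_n)
f(x) = 3x^2 + 6x - 5
f'(x) = 6x + 6

Iteration 1:
  f(2.000000) = 19.000000
  f'(2.000000) = 18.000000
  x_1 = 2.000000 - (19.000000)/(18.000000) = 0.944444

x_1 = 0.944444


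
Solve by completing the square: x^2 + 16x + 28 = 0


Start: x^2 + 16x + 28 = 0
Move constant: x^2 + 16x = -28
Half of 16 is 8, squared is 64
Add 64 to both sides: x^2 + 16x + 64 = 36
(x + 8)^2 = 36
x + 8 = ±6
x = -8 + 6 = -2 or x = -8 - 6 = -14

x = -14, x = -2


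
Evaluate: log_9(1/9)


We need the exponent such that 9^? = 1/9
9^(-1) = 1/9^1 = 1/9
Therefore log_9(1/9) = -1

-1


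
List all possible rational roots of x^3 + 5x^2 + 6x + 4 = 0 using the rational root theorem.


Rational root theorem: possible roots are ±p/q where:
  p divides the constant term (4): p ∈ {1, 2, 4}
  q divides the leading coefficient (1): q ∈ {1}

All possible rational roots: -4, -2, -1, 1, 2, 4

-4, -2, -1, 1, 2, 4


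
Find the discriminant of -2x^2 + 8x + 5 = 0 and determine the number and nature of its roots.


For ax^2 + bx + c = 0, discriminant D = b^2 - 4ac
Here a = -2, b = 8, c = 5
D = (8)^2 - 4(-2)(5) = 64 + 40 = 104

D = 104 > 0 but not a perfect square
The equation has 2 distinct real irrational roots.

Discriminant = 104, 2 distinct real irrational roots


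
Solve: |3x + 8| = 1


An absolute value equation |expr| = 1 gives two cases:
Case 1: 3x + 8 = 1
  3x = -7, so x = -7/3
Case 2: 3x + 8 = -1
  3x = -9, so x = -3

x = -3, x = -7/3


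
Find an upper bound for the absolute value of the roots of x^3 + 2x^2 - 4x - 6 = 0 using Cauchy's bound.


Cauchy's bound: all roots r satisfy |r| <= 1 + max(|a_i/a_n|) for i = 0,...,n-1
where a_n is the leading coefficient.

Coefficients: [1, 2, -4, -6]
Leading coefficient a_n = 1
Ratios |a_i/a_n|: 2, 4, 6
Maximum ratio: 6
Cauchy's bound: |r| <= 1 + 6 = 7

Upper bound = 7


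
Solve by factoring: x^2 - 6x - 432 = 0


We need two numbers that multiply to -432 and add to -6.
Those numbers are 18 and -24 (since 18 * (-24) = -432 and 18 + (-24) = -6).
So x^2 - 6x - 432 = (x + 18)(x - 24) = 0
Setting each factor to zero: x = -18 or x = 24

x = -18, x = 24


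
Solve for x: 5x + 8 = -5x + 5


Starting with: 5x + 8 = -5x + 5
Move all x terms to left: (5 + 5)x = 5 - 8
Simplify: 10x = -3
Divide both sides by 10: x = -3/10

x = -3/10


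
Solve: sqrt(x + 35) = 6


Square both sides: x + 35 = 6^2 = 36
x = 36 - 35 = 1
x = 1
Check: sqrt(1*1 + 35) = sqrt(36) = 6 ✓

x = 1


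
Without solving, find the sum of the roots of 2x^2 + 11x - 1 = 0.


By Vieta's formulas for ax^2 + bx + c = 0:
  Sum of roots = -b/a
  Product of roots = c/a

Here a = 2, b = 11, c = -1
Sum = -(11)/2 = -11/2
Product = -1/2 = -1/2

Sum = -11/2


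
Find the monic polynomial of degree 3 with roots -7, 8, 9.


A monic polynomial with roots -7, 8, 9 is:
p(x) = (x + 7)(x - 8)(x - 9)
After multiplying by (x + 7): x + 7
After multiplying by (x - 8): x^2 - x - 56
After multiplying by (x - 9): x^3 - 10x^2 - 47x + 504

x^3 - 10x^2 - 47x + 504


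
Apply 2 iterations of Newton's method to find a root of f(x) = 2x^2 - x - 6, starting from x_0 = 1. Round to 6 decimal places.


Newton's method: x_(n+1) = x_n - f(x_n)/f'(x_n)
f(x) = 2x^2 - x - 6
f'(x) = 4x - 1

Iteration 1:
  f(1.000000) = -5.000000
  f'(1.000000) = 3.000000
  x_1 = 1.000000 - (-5.000000)/(3.000000) = 2.666667

Iteration 2:
  f(2.666667) = 5.555556
  f'(2.666667) = 9.666667
  x_2 = 2.666667 - (5.555556)/(9.666667) = 2.091954

x_2 = 2.091954


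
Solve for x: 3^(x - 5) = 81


Express both sides with the same base.
81 = 3^4
Since the bases match, equate exponents: x - 5 = 4
So x = 4 - (-5) = 9

x = 9


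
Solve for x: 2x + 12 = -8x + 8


Starting with: 2x + 12 = -8x + 8
Move all x terms to left: (2 + 8)x = 8 - 12
Simplify: 10x = -4
Divide both sides by 10: x = -2/5

x = -2/5


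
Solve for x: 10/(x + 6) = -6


Multiply both sides by (x + 6): 10 = -6(x + 6)
Distribute: 10 = -6x - 36
-6x = 10 + 36 = 46
x = -23/3

x = -23/3


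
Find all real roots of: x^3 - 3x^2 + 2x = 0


The constant term is 0, so x = 0 is a root. Factor out x:
  x(x^2 - 3x + 2) = 0
Solve the quadratic x^2 - 3x + 2 = 0: discriminant = (-3)^2 - 4(1)(2) = 9 - 8 = 1.
sqrt(1) = 1, so x = (3 ± 1)/2: x = 2 or x = 1.

x = 0, x = 1, x = 2


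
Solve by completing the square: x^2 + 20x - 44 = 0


Start: x^2 + 20x - 44 = 0
Move constant: x^2 + 20x = 44
Half of 20 is 10, squared is 100
Add 100 to both sides: x^2 + 20x + 100 = 144
(x + 10)^2 = 144
x + 10 = ±12
x = -10 + 12 = 2 or x = -10 - 12 = -22

x = -22, x = 2


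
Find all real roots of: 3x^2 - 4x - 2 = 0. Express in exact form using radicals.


Using the quadratic formula: x = (-b ± sqrt(b^2 - 4ac)) / (2a)
Here a = 3, b = -4, c = -2
Discriminant = b^2 - 4ac = (-4)^2 - 4(3)(-2) = 16 + 24 = 40
Since discriminant = 40 > 0, there are two real roots.
x = (4 ± 2*sqrt(10)) / 6
Simplifying: x = (2 ± sqrt(10)) / 3
Numerically: x ≈ 1.7208 or x ≈ -0.3874

x = (2 + sqrt(10)) / 3 or x = (2 - sqrt(10)) / 3


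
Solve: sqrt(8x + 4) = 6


Square both sides: 8x + 4 = 6^2 = 36
8x = 36 - 4 = 32
x = 4
Check: sqrt(8*4 + 4) = sqrt(36) = 6 ✓

x = 4


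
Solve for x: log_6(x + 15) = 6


Convert to exponential form: x + 15 = 6^6 = 46656
x = 46656 - 15 = 46641
Check: log_6(46641 + 15) = log_6(46656) = log_6(46656) = 6 ✓

x = 46641


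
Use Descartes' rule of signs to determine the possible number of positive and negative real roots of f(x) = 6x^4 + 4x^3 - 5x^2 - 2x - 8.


Descartes' rule of signs:

For positive roots, count sign changes in f(x) = 6x^4 + 4x^3 - 5x^2 - 2x - 8:
Signs of coefficients: +, +, -, -, -
Number of sign changes: 1
Possible positive real roots: 1

For negative roots, examine f(-x) = 6x^4 - 4x^3 - 5x^2 + 2x - 8:
Signs of coefficients: +, -, -, +, -
Number of sign changes: 3
Possible negative real roots: 3, 1

Positive roots: 1; Negative roots: 3 or 1


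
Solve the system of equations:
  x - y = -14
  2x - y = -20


Using Cramer's rule:
Determinant D = (1)(-1) - (2)(-1) = -1 + 2 = 1
Dx = (-14)(-1) - (-20)(-1) = 14 - 20 = -6
Dy = (1)(-20) - (2)(-14) = -20 + 28 = 8
x = Dx/D = -6/1 = -6
y = Dy/D = 8/1 = 8

x = -6, y = 8


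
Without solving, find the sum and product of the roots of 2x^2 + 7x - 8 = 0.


By Vieta's formulas for ax^2 + bx + c = 0:
  Sum of roots = -b/a
  Product of roots = c/a

Here a = 2, b = 7, c = -8
Sum = -(7)/2 = -7/2
Product = -8/2 = -4

Sum = -7/2, Product = -4


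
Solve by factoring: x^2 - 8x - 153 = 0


We need two numbers that multiply to -153 and add to -8.
Those numbers are 9 and -17 (since 9 * (-17) = -153 and 9 + (-17) = -8).
So x^2 - 8x - 153 = (x + 9)(x - 17) = 0
Setting each factor to zero: x = -9 or x = 17

x = -9, x = 17


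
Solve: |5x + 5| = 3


An absolute value equation |expr| = 3 gives two cases:
Case 1: 5x + 5 = 3
  5x = -2, so x = -2/5
Case 2: 5x + 5 = -3
  5x = -8, so x = -8/5

x = -8/5, x = -2/5


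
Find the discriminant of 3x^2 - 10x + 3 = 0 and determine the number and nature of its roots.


For ax^2 + bx + c = 0, discriminant D = b^2 - 4ac
Here a = 3, b = -10, c = 3
D = (-10)^2 - 4(3)(3) = 100 - 36 = 64

D = 64 > 0 and is a perfect square (sqrt = 8)
The equation has 2 distinct real rational roots.

Discriminant = 64, 2 distinct real rational roots


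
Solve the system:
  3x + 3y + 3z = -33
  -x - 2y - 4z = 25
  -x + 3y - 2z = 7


Using Cramer's rule. Expand each determinant along the first row.
D  = 3*[(-2)*(-2) - (-4)*3] - 3*[(-1)*(-2) - (-4)*(-1)] + 3*[(-1)*3 - (-2)*(-1)]
  = 3*(16) - 3*(-2) + 3*(-5) = 39
Dx = (-33)*[(-2)*(-2) - (-4)*3] - 3*[25*(-2) - (-4)*7] + 3*[25*3 - (-2)*7]
  = (-33)*(16) - 3*(-22) + 3*(89) = -195
Dy = 3*[25*(-2) - (-4)*7] - (-33)*[(-1)*(-2) - (-4)*(-1)] + 3*[(-1)*7 - 25*(-1)]
  = 3*(-22) - (-33)*(-2) + 3*(18) = -78
Dz = 3*[(-2)*7 - 25*3] - 3*[(-1)*7 - 25*(-1)] + (-33)*[(-1)*3 - (-2)*(-1)]
  = 3*(-89) - 3*(18) + (-33)*(-5) = -156
x = Dx/D = -195/39 = -5, y = Dy/D = -78/39 = -2, z = Dz/D = -156/39 = -4
Check eq1: (3)(-5) + (3)(-2) + (3)(-4) = -33 = -33 ✓
Check eq2: (-1)(-5) + (-2)(-2) + (-4)(-4) = 25 = 25 ✓
Check eq3: (-1)(-5) + (3)(-2) + (-2)(-4) = 7 = 7 ✓

x = -5, y = -2, z = -4


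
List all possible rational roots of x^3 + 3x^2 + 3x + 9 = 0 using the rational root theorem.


Rational root theorem: possible roots are ±p/q where:
  p divides the constant term (9): p ∈ {1, 3, 9}
  q divides the leading coefficient (1): q ∈ {1}

All possible rational roots: -9, -3, -1, 1, 3, 9

-9, -3, -1, 1, 3, 9


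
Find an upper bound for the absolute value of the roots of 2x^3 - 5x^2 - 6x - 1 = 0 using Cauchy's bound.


Cauchy's bound: all roots r satisfy |r| <= 1 + max(|a_i/a_n|) for i = 0,...,n-1
where a_n is the leading coefficient.

Coefficients: [2, -5, -6, -1]
Leading coefficient a_n = 2
Ratios |a_i/a_n|: 5/2, 3, 1/2
Maximum ratio: 3
Cauchy's bound: |r| <= 1 + 3 = 4

Upper bound = 4


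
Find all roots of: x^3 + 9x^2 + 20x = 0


The constant term is 0, so x = 0 is a root. Factor out x:
  x^2 + 9x + 20 = 0
Solve the quadratic x^2 + 9x + 20 = 0: discriminant = 9^2 - 4(1)(20) = 81 - 80 = 1.
sqrt(1) = 1, so x = (-9 ± 1)/2: x = -4 or x = -5.
Collecting all roots found:

x = -5, x = -4, x = 0


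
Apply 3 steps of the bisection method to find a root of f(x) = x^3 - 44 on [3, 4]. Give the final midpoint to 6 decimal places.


f(x) = x^3 - 44
f(3) = -17 < 0
f(4) = 20 > 0

Step 1: midpoint = (3.000000 + 4.000000)/2 = 3.500000
  f(3.500000) = -1.125000
  f(mid) < 0, so root is in [3.500000, 4.000000]

Step 2: midpoint = (3.500000 + 4.000000)/2 = 3.750000
  f(3.750000) = 8.734375
  f(mid) > 0, so root is in [3.500000, 3.750000]

Step 3: midpoint = (3.500000 + 3.750000)/2 = 3.625000
  f(3.625000) = 3.634766
  f(mid) > 0, so root is in [3.500000, 3.625000]

midpoint = 3.625000


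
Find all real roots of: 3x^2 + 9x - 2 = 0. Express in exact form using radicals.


Using the quadratic formula: x = (-b ± sqrt(b^2 - 4ac)) / (2a)
Here a = 3, b = 9, c = -2
Discriminant = b^2 - 4ac = 9^2 - 4(3)(-2) = 81 + 24 = 105
Since discriminant = 105 > 0, there are two real roots.
x = (-9 ± sqrt(105)) / 6
Numerically: x ≈ 0.2078 or x ≈ -3.2078

x = (-9 + sqrt(105)) / 6 or x = (-9 - sqrt(105)) / 6


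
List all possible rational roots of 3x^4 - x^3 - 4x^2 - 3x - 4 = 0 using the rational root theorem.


Rational root theorem: possible roots are ±p/q where:
  p divides the constant term (-4): p ∈ {1, 2, 4}
  q divides the leading coefficient (3): q ∈ {1, 3}

All possible rational roots: -4, -2, -4/3, -1, -2/3, -1/3, 1/3, 2/3, 1, 4/3, 2, 4

-4, -2, -4/3, -1, -2/3, -1/3, 1/3, 2/3, 1, 4/3, 2, 4


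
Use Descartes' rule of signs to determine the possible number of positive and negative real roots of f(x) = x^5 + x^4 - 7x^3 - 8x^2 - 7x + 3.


Descartes' rule of signs:

For positive roots, count sign changes in f(x) = x^5 + x^4 - 7x^3 - 8x^2 - 7x + 3:
Signs of coefficients: +, +, -, -, -, +
Number of sign changes: 2
Possible positive real roots: 2, 0

For negative roots, examine f(-x) = -x^5 + x^4 + 7x^3 - 8x^2 + 7x + 3:
Signs of coefficients: -, +, +, -, +, +
Number of sign changes: 3
Possible negative real roots: 3, 1

Positive roots: 2 or 0; Negative roots: 3 or 1


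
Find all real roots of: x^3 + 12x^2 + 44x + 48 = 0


Let p(x) = x^3 + 12x^2 + 44x + 48. By the rational root theorem (leading coefficient 1), any rational root is an integer divisor of 48: try ±1, ±2, ... in turn.
Test x = 1: value = 105 ≠ 0.
Test x = -1: value = 15 ≠ 0.
Test x = 2: value = 192 ≠ 0.
Test x = -2: value = 0 ✓, so (x + 2) is a factor.
Synthetic division by (x + 2): bring down 1; 1(-2) + 12 = 10; 10(-2) + 44 = 24; 24(-2) + 48 = 0 → quotient x^2 + 10x + 24, remainder 0.
Solve the quadratic x^2 + 10x + 24 = 0: discriminant = 10^2 - 4(1)(24) = 100 - 96 = 4.
sqrt(4) = 2, so x = (-10 ± 2)/2: x = -4 or x = -6.

x = -6, x = -4, x = -2


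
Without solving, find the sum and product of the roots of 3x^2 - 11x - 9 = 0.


By Vieta's formulas for ax^2 + bx + c = 0:
  Sum of roots = -b/a
  Product of roots = c/a

Here a = 3, b = -11, c = -9
Sum = -(-11)/3 = 11/3
Product = -9/3 = -3

Sum = 11/3, Product = -3


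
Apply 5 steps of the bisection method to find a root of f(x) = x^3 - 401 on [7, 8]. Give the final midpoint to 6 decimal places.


f(x) = x^3 - 401
f(7) = -58 < 0
f(8) = 111 > 0

Step 1: midpoint = (7.000000 + 8.000000)/2 = 7.500000
  f(7.500000) = 20.875000
  f(mid) > 0, so root is in [7.000000, 7.500000]

Step 2: midpoint = (7.000000 + 7.500000)/2 = 7.250000
  f(7.250000) = -19.921875
  f(mid) < 0, so root is in [7.250000, 7.500000]

Step 3: midpoint = (7.250000 + 7.500000)/2 = 7.375000
  f(7.375000) = 0.130859
  f(mid) > 0, so root is in [7.250000, 7.375000]

Step 4: midpoint = (7.250000 + 7.375000)/2 = 7.312500
  f(7.312500) = -9.981201
  f(mid) < 0, so root is in [7.312500, 7.375000]

Step 5: midpoint = (7.312500 + 7.375000)/2 = 7.343750
  f(7.343750) = -4.946686
  f(mid) < 0, so root is in [7.343750, 7.375000]

midpoint = 7.343750


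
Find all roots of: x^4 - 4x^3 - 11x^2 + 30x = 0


The constant term is 0, so x = 0 is a root. Factor out x:
  x^3 - 4x^2 - 11x + 30 = 0
Let p(x) = x^3 - 4x^2 - 11x + 30. By the rational root theorem (leading coefficient 1), any rational root is an integer divisor of 30: try ±1, ±2, ... in turn.
Test x = 1: value = 16 ≠ 0.
Test x = -1: value = 36 ≠ 0.
Test x = 2: value = 0 ✓, so (x - 2) is a factor.
Synthetic division by (x - 2): bring down 1; 1(2) - 4 = -2; (-2)(2) - 11 = -15; (-15)(2) + 30 = 0 → quotient x^2 - 2x - 15, remainder 0.
Solve the quadratic x^2 - 2x - 15 = 0: discriminant = (-2)^2 - 4(1)(-15) = 4 + 60 = 64.
sqrt(64) = 8, so x = (2 ± 8)/2: x = 5 or x = -3.
Collecting all roots found:

x = -3, x = 0, x = 2, x = 5


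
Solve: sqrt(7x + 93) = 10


Square both sides: 7x + 93 = 10^2 = 100
7x = 100 - 93 = 7
x = 1
Check: sqrt(7*1 + 93) = sqrt(100) = 10 ✓

x = 1


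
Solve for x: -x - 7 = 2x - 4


Starting with: -x - 7 = 2x - 4
Move all x terms to left: (-1 - 2)x = -4 + 7
Simplify: -3x = 3
Divide both sides by -3: x = -1

x = -1


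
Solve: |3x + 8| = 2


An absolute value equation |expr| = 2 gives two cases:
Case 1: 3x + 8 = 2
  3x = -6, so x = -2
Case 2: 3x + 8 = -2
  3x = -10, so x = -10/3

x = -10/3, x = -2


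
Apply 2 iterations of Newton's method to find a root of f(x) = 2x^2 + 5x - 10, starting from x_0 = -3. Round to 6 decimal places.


Newton's method: x_(n+1) = x_n - f(x_n)/f'(x_n)
f(x) = 2x^2 + 5x - 10
f'(x) = 4x + 5

Iteration 1:
  f(-3.000000) = -7.000000
  f'(-3.000000) = -7.000000
  x_1 = -3.000000 - (-7.000000)/(-7.000000) = -4.000000

Iteration 2:
  f(-4.000000) = 2.000000
  f'(-4.000000) = -11.000000
  x_2 = -4.000000 - (2.000000)/(-11.000000) = -3.818182

x_2 = -3.818182


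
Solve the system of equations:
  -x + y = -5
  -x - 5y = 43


Using Cramer's rule:
Determinant D = (-1)(-5) - (-1)(1) = 5 + 1 = 6
Dx = (-5)(-5) - (43)(1) = 25 - 43 = -18
Dy = (-1)(43) - (-1)(-5) = -43 - 5 = -48
x = Dx/D = -18/6 = -3
y = Dy/D = -48/6 = -8

x = -3, y = -8


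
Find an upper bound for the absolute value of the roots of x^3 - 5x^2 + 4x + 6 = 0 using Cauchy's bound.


Cauchy's bound: all roots r satisfy |r| <= 1 + max(|a_i/a_n|) for i = 0,...,n-1
where a_n is the leading coefficient.

Coefficients: [1, -5, 4, 6]
Leading coefficient a_n = 1
Ratios |a_i/a_n|: 5, 4, 6
Maximum ratio: 6
Cauchy's bound: |r| <= 1 + 6 = 7

Upper bound = 7


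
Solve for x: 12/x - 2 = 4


Subtract -2 from both sides: 12/x = 6
Multiply both sides by x: 12 = 6 * x
Divide by 6: x = 2

x = 2


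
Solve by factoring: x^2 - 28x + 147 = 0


We need two numbers that multiply to 147 and add to -28.
Those numbers are -21 and -7 (since (-21) * (-7) = 147 and (-21) + (-7) = -28).
So x^2 - 28x + 147 = (x - 21)(x - 7) = 0
Setting each factor to zero: x = 21 or x = 7

x = 7, x = 21


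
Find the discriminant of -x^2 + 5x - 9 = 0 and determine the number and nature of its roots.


For ax^2 + bx + c = 0, discriminant D = b^2 - 4ac
Here a = -1, b = 5, c = -9
D = (5)^2 - 4(-1)(-9) = 25 - 36 = -11

D = -11 < 0
The equation has no real roots (2 complex conjugate roots).

Discriminant = -11, no real roots (2 complex conjugate roots)


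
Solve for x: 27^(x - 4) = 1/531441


Express both sides with the same base.
1/531441 = 27^(-4)
Since the bases match, equate exponents: x - 4 = -4
So x = -4 - (-4) = 0

x = 0


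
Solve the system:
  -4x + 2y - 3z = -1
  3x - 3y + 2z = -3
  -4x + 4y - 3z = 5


Using Cramer's rule. Expand each determinant along the first row.
D  = (-4)*[(-3)*(-3) - 2*4] - 2*[3*(-3) - 2*(-4)] + (-3)*[3*4 - (-3)*(-4)]
  = (-4)*(1) - 2*(-1) + (-3)*(0) = -2
Dx = (-1)*[(-3)*(-3) - 2*4] - 2*[(-3)*(-3) - 2*5] + (-3)*[(-3)*4 - (-3)*5]
  = (-1)*(1) - 2*(-1) + (-3)*(3) = -8
Dy = (-4)*[(-3)*(-3) - 2*5] - (-1)*[3*(-3) - 2*(-4)] + (-3)*[3*5 - (-3)*(-4)]
  = (-4)*(-1) - (-1)*(-1) + (-3)*(3) = -6
Dz = (-4)*[(-3)*5 - (-3)*4] - 2*[3*5 - (-3)*(-4)] + (-1)*[3*4 - (-3)*(-4)]
  = (-4)*(-3) - 2*(3) + (-1)*(0) = 6
x = Dx/D = -8/-2 = 4, y = Dy/D = -6/-2 = 3, z = Dz/D = 6/-2 = -3
Check eq1: (-4)(4) + (2)(3) + (-3)(-3) = -1 = -1 ✓
Check eq2: (3)(4) + (-3)(3) + (2)(-3) = -3 = -3 ✓
Check eq3: (-4)(4) + (4)(3) + (-3)(-3) = 5 = 5 ✓

x = 4, y = 3, z = -3


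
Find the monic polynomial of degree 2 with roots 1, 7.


A monic polynomial with roots 1, 7 is:
p(x) = (x - 1)(x - 7)
After multiplying by (x - 1): x - 1
After multiplying by (x - 7): x^2 - 8x + 7

x^2 - 8x + 7


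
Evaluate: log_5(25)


We need the exponent such that 5^? = 25
5^2 = 25
Therefore log_5(25) = 2

2


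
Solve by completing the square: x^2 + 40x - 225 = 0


Start: x^2 + 40x - 225 = 0
Move constant: x^2 + 40x = 225
Half of 40 is 20, squared is 400
Add 400 to both sides: x^2 + 40x + 400 = 625
(x + 20)^2 = 625
x + 20 = ±25
x = -20 + 25 = 5 or x = -20 - 25 = -45

x = -45, x = 5


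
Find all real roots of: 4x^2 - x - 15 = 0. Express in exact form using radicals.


Using the quadratic formula: x = (-b ± sqrt(b^2 - 4ac)) / (2a)
Here a = 4, b = -1, c = -15
Discriminant = b^2 - 4ac = (-1)^2 - 4(4)(-15) = 1 + 240 = 241
Since discriminant = 241 > 0, there are two real roots.
x = (1 ± sqrt(241)) / 8
Numerically: x ≈ 2.0655 or x ≈ -1.8155

x = (1 + sqrt(241)) / 8 or x = (1 - sqrt(241)) / 8


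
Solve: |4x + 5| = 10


An absolute value equation |expr| = 10 gives two cases:
Case 1: 4x + 5 = 10
  4x = 5, so x = 5/4
Case 2: 4x + 5 = -10
  4x = -15, so x = -15/4

x = -15/4, x = 5/4


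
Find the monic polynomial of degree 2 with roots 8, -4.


A monic polynomial with roots 8, -4 is:
p(x) = (x - 8)(x + 4)
After multiplying by (x - 8): x - 8
After multiplying by (x + 4): x^2 - 4x - 32

x^2 - 4x - 32


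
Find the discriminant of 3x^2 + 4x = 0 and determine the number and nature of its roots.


For ax^2 + bx + c = 0, discriminant D = b^2 - 4ac
Here a = 3, b = 4, c = 0
D = (4)^2 - 4(3)(0) = 16 - 0 = 16

D = 16 > 0 and is a perfect square (sqrt = 4)
The equation has 2 distinct real rational roots.

Discriminant = 16, 2 distinct real rational roots


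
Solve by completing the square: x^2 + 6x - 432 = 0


Start: x^2 + 6x - 432 = 0
Move constant: x^2 + 6x = 432
Half of 6 is 3, squared is 9
Add 9 to both sides: x^2 + 6x + 9 = 441
(x + 3)^2 = 441
x + 3 = ±21
x = -3 + 21 = 18 or x = -3 - 21 = -24

x = -24, x = 18


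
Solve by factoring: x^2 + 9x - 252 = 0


We need two numbers that multiply to -252 and add to 9.
Those numbers are -12 and 21 (since (-12) * 21 = -252 and (-12) + 21 = 9).
So x^2 + 9x - 252 = (x - 12)(x + 21) = 0
Setting each factor to zero: x = 12 or x = -21

x = -21, x = 12


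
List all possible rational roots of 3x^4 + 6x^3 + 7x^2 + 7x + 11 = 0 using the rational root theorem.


Rational root theorem: possible roots are ±p/q where:
  p divides the constant term (11): p ∈ {1, 11}
  q divides the leading coefficient (3): q ∈ {1, 3}

All possible rational roots: -11, -11/3, -1, -1/3, 1/3, 1, 11/3, 11

-11, -11/3, -1, -1/3, 1/3, 1, 11/3, 11


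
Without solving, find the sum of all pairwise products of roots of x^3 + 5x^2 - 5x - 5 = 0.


By Vieta's formulas for x^3 + bx^2 + cx + d = 0:
  r1 + r2 + r3 = -b/a = -5
  r1*r2 + r1*r3 + r2*r3 = c/a = -5
  r1*r2*r3 = -d/a = 5


Sum of pairwise products = -5


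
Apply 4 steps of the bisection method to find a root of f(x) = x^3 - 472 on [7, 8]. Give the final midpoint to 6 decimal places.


f(x) = x^3 - 472
f(7) = -129 < 0
f(8) = 40 > 0

Step 1: midpoint = (7.000000 + 8.000000)/2 = 7.500000
  f(7.500000) = -50.125000
  f(mid) < 0, so root is in [7.500000, 8.000000]

Step 2: midpoint = (7.500000 + 8.000000)/2 = 7.750000
  f(7.750000) = -6.515625
  f(mid) < 0, so root is in [7.750000, 8.000000]

Step 3: midpoint = (7.750000 + 8.000000)/2 = 7.875000
  f(7.875000) = 16.373047
  f(mid) > 0, so root is in [7.750000, 7.875000]

Step 4: midpoint = (7.750000 + 7.875000)/2 = 7.812500
  f(7.812500) = 4.837158
  f(mid) > 0, so root is in [7.750000, 7.812500]

midpoint = 7.812500


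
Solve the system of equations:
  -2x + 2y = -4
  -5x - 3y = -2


Using Cramer's rule:
Determinant D = (-2)(-3) - (-5)(2) = 6 + 10 = 16
Dx = (-4)(-3) - (-2)(2) = 12 + 4 = 16
Dy = (-2)(-2) - (-5)(-4) = 4 - 20 = -16
x = Dx/D = 16/16 = 1
y = Dy/D = -16/16 = -1

x = 1, y = -1


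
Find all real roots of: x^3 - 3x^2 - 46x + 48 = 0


Let p(x) = x^3 - 3x^2 - 46x + 48. By the rational root theorem (leading coefficient 1), any rational root is an integer divisor of 48: try ±1, ±2, ... in turn.
Test x = 1: value = 0 ✓, so (x - 1) is a factor.
Synthetic division by (x - 1): bring down 1; 1(1) - 3 = -2; (-2)(1) - 46 = -48; (-48)(1) + 48 = 0 → quotient x^2 - 2x - 48, remainder 0.
Solve the quadratic x^2 - 2x - 48 = 0: discriminant = (-2)^2 - 4(1)(-48) = 4 + 192 = 196.
sqrt(196) = 14, so x = (2 ± 14)/2: x = 8 or x = -6.

x = -6, x = 1, x = 8


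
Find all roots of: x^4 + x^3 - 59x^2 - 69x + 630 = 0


Let p(x) = x^4 + x^3 - 59x^2 - 69x + 630. By the rational root theorem (leading coefficient 1), any rational root is an integer divisor of 630: try ±1, ±2, ... in turn.
Test x = 1: value = 504 ≠ 0.
Test x = -1: value = 640 ≠ 0.
Test x = 2: value = 280 ≠ 0.
Test x = -2: value = 540 ≠ 0.
Test x = 3: value = 0 ✓, so (x - 3) is a factor.
Synthetic division by (x - 3): bring down 1; 1(3) + 1 = 4; 4(3) - 59 = -47; (-47)(3) - 69 = -210; (-210)(3) + 630 = 0 → quotient x^3 + 4x^2 - 47x - 210, remainder 0.
Continue with the quotient x^3 + 4x^2 - 47x - 210 (candidates must divide 210; re-test x = 3 first in case it repeats).
Test x = 3: value = -288 ≠ 0.
Test x = -3: value = -60 ≠ 0.
Test x = 5: value = -220 ≠ 0.
Test x = -5: value = 0 ✓, so (x + 5) is a factor.
Synthetic division by (x + 5): bring down 1; 1(-5) + 4 = -1; (-1)(-5) - 47 = -42; (-42)(-5) - 210 = 0 → quotient x^2 - x - 42, remainder 0.
Solve the quadratic x^2 - x - 42 = 0: discriminant = (-1)^2 - 4(1)(-42) = 1 + 168 = 169.
sqrt(169) = 13, so x = (1 ± 13)/2: x = 7 or x = -6.
Collecting all roots found:

x = -6, x = -5, x = 3, x = 7


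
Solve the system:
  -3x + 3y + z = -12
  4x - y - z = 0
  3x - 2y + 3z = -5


Using Cramer's rule. Expand each determinant along the first row.
D  = (-3)*[(-1)*3 - (-1)*(-2)] - 3*[4*3 - (-1)*3] + 1*[4*(-2) - (-1)*3]
  = (-3)*(-5) - 3*(15) + 1*(-5) = -35
Dx = (-12)*[(-1)*3 - (-1)*(-2)] - 3*[0*3 - (-1)*(-5)] + 1*[0*(-2) - (-1)*(-5)]
  = (-12)*(-5) - 3*(-5) + 1*(-5) = 70
Dy = (-3)*[0*3 - (-1)*(-5)] - (-12)*[4*3 - (-1)*3] + 1*[4*(-5) - 0*3]
  = (-3)*(-5) - (-12)*(15) + 1*(-20) = 175
Dz = (-3)*[(-1)*(-5) - 0*(-2)] - 3*[4*(-5) - 0*3] + (-12)*[4*(-2) - (-1)*3]
  = (-3)*(5) - 3*(-20) + (-12)*(-5) = 105
x = Dx/D = 70/-35 = -2, y = Dy/D = 175/-35 = -5, z = Dz/D = 105/-35 = -3
Check eq1: (-3)(-2) + (3)(-5) + (1)(-3) = -12 = -12 ✓
Check eq2: (4)(-2) + (-1)(-5) + (-1)(-3) = 0 = 0 ✓
Check eq3: (3)(-2) + (-2)(-5) + (3)(-3) = -5 = -5 ✓

x = -2, y = -5, z = -3


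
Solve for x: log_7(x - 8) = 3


Convert to exponential form: x - 8 = 7^3 = 343
x = 343 + 8 = 351
Check: log_7(351 - 8) = log_7(343) = log_7(343) = 3 ✓

x = 351


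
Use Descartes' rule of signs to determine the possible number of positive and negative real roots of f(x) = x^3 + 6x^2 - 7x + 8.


Descartes' rule of signs:

For positive roots, count sign changes in f(x) = x^3 + 6x^2 - 7x + 8:
Signs of coefficients: +, +, -, +
Number of sign changes: 2
Possible positive real roots: 2, 0

For negative roots, examine f(-x) = -x^3 + 6x^2 + 7x + 8:
Signs of coefficients: -, +, +, +
Number of sign changes: 1
Possible negative real roots: 1

Positive roots: 2 or 0; Negative roots: 1


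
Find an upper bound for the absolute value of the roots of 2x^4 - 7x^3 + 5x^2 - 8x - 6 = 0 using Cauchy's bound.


Cauchy's bound: all roots r satisfy |r| <= 1 + max(|a_i/a_n|) for i = 0,...,n-1
where a_n is the leading coefficient.

Coefficients: [2, -7, 5, -8, -6]
Leading coefficient a_n = 2
Ratios |a_i/a_n|: 7/2, 5/2, 4, 3
Maximum ratio: 4
Cauchy's bound: |r| <= 1 + 4 = 5

Upper bound = 5


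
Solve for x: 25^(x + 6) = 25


Express both sides with the same base.
25 = 25^1
Since the bases match, equate exponents: x + 6 = 1
So x = 1 - (6) = -5

x = -5


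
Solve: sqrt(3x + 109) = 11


Square both sides: 3x + 109 = 11^2 = 121
3x = 121 - 109 = 12
x = 4
Check: sqrt(3*4 + 109) = sqrt(121) = 11 ✓

x = 4


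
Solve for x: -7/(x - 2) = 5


Multiply both sides by (x - 2): -7 = 5(x - 2)
Distribute: -7 = 5x - 10
5x = -7 + 10 = 3
x = 3/5

x = 3/5


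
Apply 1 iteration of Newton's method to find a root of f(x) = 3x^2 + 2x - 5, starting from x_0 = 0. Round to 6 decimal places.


Newton's method: x_(n+1) = x_n - f(x_n)/f'(x_n)
f(x) = 3x^2 + 2x - 5
f'(x) = 6x + 2

Iteration 1:
  f(0.000000) = -5.000000
  f'(0.000000) = 2.000000
  x_1 = 0.000000 - (-5.000000)/(2.000000) = 2.500000

x_1 = 2.500000


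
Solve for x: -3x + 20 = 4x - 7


Starting with: -3x + 20 = 4x - 7
Move all x terms to left: (-3 - 4)x = -7 - 20
Simplify: -7x = -27
Divide both sides by -7: x = 27/7

x = 27/7


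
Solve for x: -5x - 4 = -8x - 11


Starting with: -5x - 4 = -8x - 11
Move all x terms to left: (-5 + 8)x = -11 + 4
Simplify: 3x = -7
Divide both sides by 3: x = -7/3

x = -7/3


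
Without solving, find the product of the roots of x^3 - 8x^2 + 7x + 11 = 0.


By Vieta's formulas for x^3 + bx^2 + cx + d = 0:
  r1 + r2 + r3 = -b/a = 8
  r1*r2 + r1*r3 + r2*r3 = c/a = 7
  r1*r2*r3 = -d/a = -11


Product = -11


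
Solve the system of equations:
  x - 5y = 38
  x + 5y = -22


Using Cramer's rule:
Determinant D = (1)(5) - (1)(-5) = 5 + 5 = 10
Dx = (38)(5) - (-22)(-5) = 190 - 110 = 80
Dy = (1)(-22) - (1)(38) = -22 - 38 = -60
x = Dx/D = 80/10 = 8
y = Dy/D = -60/10 = -6

x = 8, y = -6


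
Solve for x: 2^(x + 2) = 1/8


Express both sides with the same base.
1/8 = 2^(-3)
Since the bases match, equate exponents: x + 2 = -3
So x = -3 - (2) = -5

x = -5


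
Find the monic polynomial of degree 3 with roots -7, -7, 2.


A monic polynomial with roots -7, -7, 2 is:
p(x) = (x + 7)(x + 7)(x - 2)
After multiplying by (x + 7): x + 7
After multiplying by (x + 7): x^2 + 14x + 49
After multiplying by (x - 2): x^3 + 12x^2 + 21x - 98

x^3 + 12x^2 + 21x - 98


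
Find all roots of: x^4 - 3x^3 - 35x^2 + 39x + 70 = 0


Let p(x) = x^4 - 3x^3 - 35x^2 + 39x + 70. By the rational root theorem (leading coefficient 1), any rational root is an integer divisor of 70: try ±1, ±2, ... in turn.
Test x = 1: value = 72 ≠ 0.
Test x = -1: value = 0 ✓, so (x + 1) is a factor.
Synthetic division by (x + 1): bring down 1; 1(-1) - 3 = -4; (-4)(-1) - 35 = -31; (-31)(-1) + 39 = 70; 70(-1) + 70 = 0 → quotient x^3 - 4x^2 - 31x + 70, remainder 0.
Continue with the quotient x^3 - 4x^2 - 31x + 70 (candidates must divide 70; re-test x = -1 first in case it repeats).
Test x = -1: value = 96 ≠ 0.
Test x = 2: value = 0 ✓, so (x - 2) is a factor.
Synthetic division by (x - 2): bring down 1; 1(2) - 4 = -2; (-2)(2) - 31 = -35; (-35)(2) + 70 = 0 → quotient x^2 - 2x - 35, remainder 0.
Solve the quadratic x^2 - 2x - 35 = 0: discriminant = (-2)^2 - 4(1)(-35) = 4 + 140 = 144.
sqrt(144) = 12, so x = (2 ± 12)/2: x = 7 or x = -5.
Collecting all roots found:

x = -5, x = -1, x = 2, x = 7


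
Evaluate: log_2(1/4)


We need the exponent such that 2^? = 1/4
2^(-2) = 1/2^2 = 1/4
Therefore log_2(1/4) = -2

-2


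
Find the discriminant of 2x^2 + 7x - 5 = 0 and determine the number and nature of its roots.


For ax^2 + bx + c = 0, discriminant D = b^2 - 4ac
Here a = 2, b = 7, c = -5
D = (7)^2 - 4(2)(-5) = 49 + 40 = 89

D = 89 > 0 but not a perfect square
The equation has 2 distinct real irrational roots.

Discriminant = 89, 2 distinct real irrational roots


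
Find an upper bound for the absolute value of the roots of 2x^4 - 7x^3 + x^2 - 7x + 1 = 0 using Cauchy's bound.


Cauchy's bound: all roots r satisfy |r| <= 1 + max(|a_i/a_n|) for i = 0,...,n-1
where a_n is the leading coefficient.

Coefficients: [2, -7, 1, -7, 1]
Leading coefficient a_n = 2
Ratios |a_i/a_n|: 7/2, 1/2, 7/2, 1/2
Maximum ratio: 7/2
Cauchy's bound: |r| <= 1 + 7/2 = 9/2

Upper bound = 9/2


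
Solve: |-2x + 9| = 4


An absolute value equation |expr| = 4 gives two cases:
Case 1: -2x + 9 = 4
  -2x = -5, so x = 5/2
Case 2: -2x + 9 = -4
  -2x = -13, so x = 13/2

x = 5/2, x = 13/2


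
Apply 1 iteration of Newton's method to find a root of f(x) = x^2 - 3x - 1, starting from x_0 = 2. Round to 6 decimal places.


Newton's method: x_(n+1) = x_n - f(x_n)/f'(x_n)
f(x) = x^2 - 3x - 1
f'(x) = 2x - 3

Iteration 1:
  f(2.000000) = -3.000000
  f'(2.000000) = 1.000000
  x_1 = 2.000000 - (-3.000000)/(1.000000) = 5.000000

x_1 = 5.000000
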